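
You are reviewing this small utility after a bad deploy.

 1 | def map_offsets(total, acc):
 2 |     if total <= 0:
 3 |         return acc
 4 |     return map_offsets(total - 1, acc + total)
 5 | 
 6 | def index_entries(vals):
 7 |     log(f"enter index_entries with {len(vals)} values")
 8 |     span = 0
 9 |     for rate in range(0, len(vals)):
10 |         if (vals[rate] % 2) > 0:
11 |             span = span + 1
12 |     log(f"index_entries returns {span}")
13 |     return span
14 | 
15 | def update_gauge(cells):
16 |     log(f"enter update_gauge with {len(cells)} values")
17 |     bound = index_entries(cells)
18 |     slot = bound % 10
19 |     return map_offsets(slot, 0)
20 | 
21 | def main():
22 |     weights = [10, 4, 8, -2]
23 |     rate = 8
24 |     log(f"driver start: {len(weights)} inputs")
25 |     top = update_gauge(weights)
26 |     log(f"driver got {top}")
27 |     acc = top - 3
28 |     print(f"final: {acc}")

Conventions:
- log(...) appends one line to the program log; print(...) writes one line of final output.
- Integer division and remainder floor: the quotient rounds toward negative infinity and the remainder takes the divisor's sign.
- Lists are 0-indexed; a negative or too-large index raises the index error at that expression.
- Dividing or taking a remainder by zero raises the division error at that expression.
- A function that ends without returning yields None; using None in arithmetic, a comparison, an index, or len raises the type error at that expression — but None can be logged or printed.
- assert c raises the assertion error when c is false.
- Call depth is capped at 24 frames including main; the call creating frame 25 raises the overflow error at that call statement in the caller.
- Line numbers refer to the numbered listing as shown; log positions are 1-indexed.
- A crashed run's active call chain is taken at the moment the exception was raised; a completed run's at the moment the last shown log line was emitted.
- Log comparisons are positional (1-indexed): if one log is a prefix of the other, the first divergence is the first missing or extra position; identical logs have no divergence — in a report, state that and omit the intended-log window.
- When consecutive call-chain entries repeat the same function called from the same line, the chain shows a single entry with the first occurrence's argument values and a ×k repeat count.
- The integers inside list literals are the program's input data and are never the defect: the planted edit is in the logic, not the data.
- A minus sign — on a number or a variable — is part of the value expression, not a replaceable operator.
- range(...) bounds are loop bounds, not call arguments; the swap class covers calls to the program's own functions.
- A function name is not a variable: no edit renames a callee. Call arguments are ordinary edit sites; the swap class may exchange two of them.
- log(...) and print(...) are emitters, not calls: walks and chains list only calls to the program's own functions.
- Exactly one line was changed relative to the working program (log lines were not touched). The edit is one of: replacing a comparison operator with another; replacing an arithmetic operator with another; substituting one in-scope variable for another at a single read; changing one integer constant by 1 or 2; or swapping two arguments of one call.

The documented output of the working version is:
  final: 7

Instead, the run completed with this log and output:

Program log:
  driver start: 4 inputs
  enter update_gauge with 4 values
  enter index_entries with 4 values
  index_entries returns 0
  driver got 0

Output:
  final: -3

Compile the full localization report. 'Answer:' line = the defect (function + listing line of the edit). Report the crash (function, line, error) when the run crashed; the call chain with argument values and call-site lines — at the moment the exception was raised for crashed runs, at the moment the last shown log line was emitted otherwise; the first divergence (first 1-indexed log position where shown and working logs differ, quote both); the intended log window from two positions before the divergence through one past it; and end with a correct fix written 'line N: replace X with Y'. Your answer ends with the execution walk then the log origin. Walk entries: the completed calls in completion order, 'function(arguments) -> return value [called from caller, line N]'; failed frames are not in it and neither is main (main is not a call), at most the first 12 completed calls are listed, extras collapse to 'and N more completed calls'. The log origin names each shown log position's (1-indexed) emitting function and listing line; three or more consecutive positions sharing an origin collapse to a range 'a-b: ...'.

Answer: the defect is in index_entries at line 10.
Key observation: Position 4 is the first bad log line: 'index_entries returns 0' should read 'index_entries returns 4'.
Call chain: main.
First divergence: position 4 — shown 'index_entries returns 0', intended 'index_entries returns 4'.
Intended log window:
  2: enter update_gauge with 4 values
  3: enter index_entries with 4 values
  4: index_entries returns 4
  5: driver got 10
Execution walk:
  index_entries([10, 4, 8, -2]) -> 0  [called from update_gauge, line 17]
  map_offsets(0, 0) -> 0  [called from update_gauge, line 19]
  update_gauge([10, 4, 8, -2]) -> 0  [called from main, line 25]
Log origin:
  1 — main, line 24
  2 — update_gauge, line 16
  3 — index_entries, line 7
  4 — index_entries, line 12
  5 — main, line 26
A correct fix: line 10: replace `>` with `==`.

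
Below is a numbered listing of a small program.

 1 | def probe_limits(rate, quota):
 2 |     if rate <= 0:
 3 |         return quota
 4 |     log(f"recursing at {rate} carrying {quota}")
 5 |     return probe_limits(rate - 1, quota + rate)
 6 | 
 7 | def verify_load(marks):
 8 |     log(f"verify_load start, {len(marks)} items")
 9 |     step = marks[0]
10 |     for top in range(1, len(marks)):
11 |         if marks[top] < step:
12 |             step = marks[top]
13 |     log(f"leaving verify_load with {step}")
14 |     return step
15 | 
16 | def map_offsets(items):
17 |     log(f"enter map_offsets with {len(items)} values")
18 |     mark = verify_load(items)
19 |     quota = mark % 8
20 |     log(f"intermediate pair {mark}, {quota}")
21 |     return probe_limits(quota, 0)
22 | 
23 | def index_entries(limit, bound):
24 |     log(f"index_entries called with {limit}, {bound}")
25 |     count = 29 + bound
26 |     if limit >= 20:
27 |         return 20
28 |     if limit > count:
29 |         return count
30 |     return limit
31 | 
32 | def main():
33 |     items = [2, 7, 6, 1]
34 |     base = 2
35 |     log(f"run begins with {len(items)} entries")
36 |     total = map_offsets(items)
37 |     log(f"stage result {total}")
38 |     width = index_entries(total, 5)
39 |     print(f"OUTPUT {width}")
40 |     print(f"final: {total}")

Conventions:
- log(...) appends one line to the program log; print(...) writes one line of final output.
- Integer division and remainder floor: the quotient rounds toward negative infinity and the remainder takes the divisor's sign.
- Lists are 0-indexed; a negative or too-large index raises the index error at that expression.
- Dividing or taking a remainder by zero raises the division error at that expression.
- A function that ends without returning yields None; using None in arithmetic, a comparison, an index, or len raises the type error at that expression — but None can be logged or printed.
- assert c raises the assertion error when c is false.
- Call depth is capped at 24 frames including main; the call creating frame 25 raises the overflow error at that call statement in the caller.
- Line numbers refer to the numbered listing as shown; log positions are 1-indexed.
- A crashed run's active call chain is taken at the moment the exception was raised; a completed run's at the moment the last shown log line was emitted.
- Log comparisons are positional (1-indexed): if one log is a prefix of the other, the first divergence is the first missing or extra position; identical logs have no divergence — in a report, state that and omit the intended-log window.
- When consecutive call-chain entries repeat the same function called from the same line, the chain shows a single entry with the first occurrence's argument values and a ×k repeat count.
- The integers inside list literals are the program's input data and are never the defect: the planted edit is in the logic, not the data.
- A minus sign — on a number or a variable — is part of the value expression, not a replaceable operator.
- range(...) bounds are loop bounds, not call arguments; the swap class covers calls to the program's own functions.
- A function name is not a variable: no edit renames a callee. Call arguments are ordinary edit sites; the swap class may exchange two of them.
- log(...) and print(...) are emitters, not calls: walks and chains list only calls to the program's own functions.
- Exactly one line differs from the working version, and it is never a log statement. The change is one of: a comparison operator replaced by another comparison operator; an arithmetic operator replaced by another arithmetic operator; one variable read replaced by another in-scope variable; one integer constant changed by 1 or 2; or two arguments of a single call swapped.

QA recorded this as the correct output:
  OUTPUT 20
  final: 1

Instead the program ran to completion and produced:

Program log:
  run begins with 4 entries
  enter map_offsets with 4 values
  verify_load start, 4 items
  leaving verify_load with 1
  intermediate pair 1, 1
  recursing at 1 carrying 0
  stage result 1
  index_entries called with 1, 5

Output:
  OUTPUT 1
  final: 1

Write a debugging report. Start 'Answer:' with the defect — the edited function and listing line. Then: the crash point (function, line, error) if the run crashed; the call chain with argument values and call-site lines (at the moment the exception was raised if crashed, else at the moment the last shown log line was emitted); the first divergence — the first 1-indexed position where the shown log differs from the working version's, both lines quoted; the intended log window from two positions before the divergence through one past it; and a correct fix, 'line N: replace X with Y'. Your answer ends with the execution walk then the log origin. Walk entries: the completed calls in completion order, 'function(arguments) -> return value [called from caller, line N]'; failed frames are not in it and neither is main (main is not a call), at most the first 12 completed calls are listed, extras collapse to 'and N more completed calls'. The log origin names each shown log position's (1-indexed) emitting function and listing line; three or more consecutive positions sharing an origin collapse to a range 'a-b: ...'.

Answer: the defect is in index_entries at line 26.
The tell: No log line changed; the fault shows up purely in the output.
Call chain: main -> index_entries(1, 5) (called at line 38).
First divergence: none (the log streams are identical).
Execution walk:
  verify_load([2, 7, 6, 1]) -> 1  [called from map_offsets, line 18]
  probe_limits(0, 1) -> 1  [called from probe_limits, line 5]
  probe_limits(1, 0) -> 1  [called from map_offsets, line 21]
  map_offsets([2, 7, 6, 1]) -> 1  [called from main, line 36]
  index_entries(1, 5) -> 1  [called from main, line 38]
Log origin:
  1: logged in main at line 35
  2: logged in map_offsets at line 17
  3: logged in verify_load at line 8
  4: logged in verify_load at line 13
  5: logged in map_offsets at line 20
  6: logged in probe_limits at line 4
  7: logged in main at line 37
  8: logged in index_entries at line 24
A correct fix: line 26: replace `>=` with `<`.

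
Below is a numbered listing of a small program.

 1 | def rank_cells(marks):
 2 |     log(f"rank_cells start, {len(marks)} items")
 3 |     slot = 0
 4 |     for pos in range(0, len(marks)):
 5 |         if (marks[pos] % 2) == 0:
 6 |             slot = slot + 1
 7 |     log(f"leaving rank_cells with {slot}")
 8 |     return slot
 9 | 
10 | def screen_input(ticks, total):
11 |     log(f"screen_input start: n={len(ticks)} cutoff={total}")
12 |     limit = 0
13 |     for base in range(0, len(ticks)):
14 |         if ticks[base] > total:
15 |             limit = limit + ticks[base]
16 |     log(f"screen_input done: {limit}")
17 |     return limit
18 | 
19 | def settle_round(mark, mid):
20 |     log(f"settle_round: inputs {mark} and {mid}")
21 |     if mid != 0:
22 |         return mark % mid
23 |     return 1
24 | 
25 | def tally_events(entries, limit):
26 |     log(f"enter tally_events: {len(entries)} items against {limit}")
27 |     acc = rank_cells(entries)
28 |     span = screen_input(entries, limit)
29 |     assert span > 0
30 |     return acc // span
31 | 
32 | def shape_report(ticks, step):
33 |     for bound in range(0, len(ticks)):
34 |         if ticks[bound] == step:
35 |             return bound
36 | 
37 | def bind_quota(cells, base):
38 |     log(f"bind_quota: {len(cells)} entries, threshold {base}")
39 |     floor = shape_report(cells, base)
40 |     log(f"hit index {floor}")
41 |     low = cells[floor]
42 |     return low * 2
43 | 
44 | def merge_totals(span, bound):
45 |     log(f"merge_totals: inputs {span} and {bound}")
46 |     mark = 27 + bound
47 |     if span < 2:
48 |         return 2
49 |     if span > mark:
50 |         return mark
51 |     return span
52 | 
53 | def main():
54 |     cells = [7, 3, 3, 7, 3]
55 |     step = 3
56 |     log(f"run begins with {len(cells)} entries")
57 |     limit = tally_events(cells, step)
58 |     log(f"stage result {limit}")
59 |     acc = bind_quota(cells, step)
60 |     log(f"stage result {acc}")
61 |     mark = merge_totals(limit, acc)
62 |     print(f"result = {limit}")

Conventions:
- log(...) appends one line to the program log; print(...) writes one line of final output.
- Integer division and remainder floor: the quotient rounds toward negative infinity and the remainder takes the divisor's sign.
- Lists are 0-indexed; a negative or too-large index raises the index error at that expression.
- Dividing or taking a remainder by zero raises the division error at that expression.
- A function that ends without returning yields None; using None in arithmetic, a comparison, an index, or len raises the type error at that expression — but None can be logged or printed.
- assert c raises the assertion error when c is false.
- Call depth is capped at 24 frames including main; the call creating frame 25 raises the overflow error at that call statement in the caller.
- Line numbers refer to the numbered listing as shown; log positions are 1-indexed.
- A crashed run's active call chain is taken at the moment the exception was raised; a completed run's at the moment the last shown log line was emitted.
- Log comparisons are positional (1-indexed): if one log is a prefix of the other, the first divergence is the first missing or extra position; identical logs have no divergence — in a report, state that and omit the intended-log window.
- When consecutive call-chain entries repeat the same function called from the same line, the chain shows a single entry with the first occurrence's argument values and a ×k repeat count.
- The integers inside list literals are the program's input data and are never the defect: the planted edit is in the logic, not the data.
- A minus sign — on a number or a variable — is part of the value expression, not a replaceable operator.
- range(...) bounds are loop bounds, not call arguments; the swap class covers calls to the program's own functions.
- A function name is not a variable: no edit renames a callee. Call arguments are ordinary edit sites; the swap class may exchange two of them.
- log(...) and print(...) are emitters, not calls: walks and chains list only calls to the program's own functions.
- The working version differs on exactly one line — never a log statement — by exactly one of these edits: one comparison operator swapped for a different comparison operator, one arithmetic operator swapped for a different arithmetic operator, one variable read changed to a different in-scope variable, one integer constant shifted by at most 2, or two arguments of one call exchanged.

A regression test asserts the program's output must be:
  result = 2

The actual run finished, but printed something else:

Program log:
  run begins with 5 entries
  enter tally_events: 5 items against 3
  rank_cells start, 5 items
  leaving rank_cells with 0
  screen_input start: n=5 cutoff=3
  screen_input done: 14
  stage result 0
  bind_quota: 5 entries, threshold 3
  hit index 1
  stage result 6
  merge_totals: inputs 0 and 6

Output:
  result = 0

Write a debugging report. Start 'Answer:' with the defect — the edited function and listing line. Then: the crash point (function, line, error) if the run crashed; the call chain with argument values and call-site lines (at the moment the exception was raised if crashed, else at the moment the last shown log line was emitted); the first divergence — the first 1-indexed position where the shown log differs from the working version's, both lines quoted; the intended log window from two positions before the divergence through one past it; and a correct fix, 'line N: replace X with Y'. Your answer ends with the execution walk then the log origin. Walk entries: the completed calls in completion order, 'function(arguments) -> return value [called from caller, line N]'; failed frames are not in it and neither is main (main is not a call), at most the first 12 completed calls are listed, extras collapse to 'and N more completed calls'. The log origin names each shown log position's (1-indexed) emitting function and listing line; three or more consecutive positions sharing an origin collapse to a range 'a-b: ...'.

Answer: the defect is in main at line 62.
Core observation: The logs agree in full; only the final output differs.
Call chain: main -> merge_totals(0, 6) (called at line 61).
First divergence: none — the logs agree in full.
Execution walk:
  rank_cells([7, 3, 3, 7, 3]) -> 0  [called from tally_events, line 27]
  screen_input([7, 3, 3, 7, 3], 3) -> 14  [called from tally_events, line 28]
  tally_events([7, 3, 3, 7, 3], 3) -> 0  [called from main, line 57]
  shape_report([7, 3, 3, 7, 3], 3) -> 1  [called from bind_quota, line 39]
  bind_quota([7, 3, 3, 7, 3], 3) -> 6  [called from main, line 59]
  merge_totals(0, 6) -> 2  [called from main, line 61]
Log line origins:
  1 — main, line 56
  2 — tally_events, line 26
  3 — rank_cells, line 2
  4 — rank_cells, line 7
  5 — screen_input, line 11
  6 — screen_input, line 16
  7 — main, line 58
  8 — bind_quota, line 38
  9 — bind_quota, line 40
  10 — main, line 60
  11 — merge_totals, line 45
A correct fix: line 62: replace `limit` with `mark`.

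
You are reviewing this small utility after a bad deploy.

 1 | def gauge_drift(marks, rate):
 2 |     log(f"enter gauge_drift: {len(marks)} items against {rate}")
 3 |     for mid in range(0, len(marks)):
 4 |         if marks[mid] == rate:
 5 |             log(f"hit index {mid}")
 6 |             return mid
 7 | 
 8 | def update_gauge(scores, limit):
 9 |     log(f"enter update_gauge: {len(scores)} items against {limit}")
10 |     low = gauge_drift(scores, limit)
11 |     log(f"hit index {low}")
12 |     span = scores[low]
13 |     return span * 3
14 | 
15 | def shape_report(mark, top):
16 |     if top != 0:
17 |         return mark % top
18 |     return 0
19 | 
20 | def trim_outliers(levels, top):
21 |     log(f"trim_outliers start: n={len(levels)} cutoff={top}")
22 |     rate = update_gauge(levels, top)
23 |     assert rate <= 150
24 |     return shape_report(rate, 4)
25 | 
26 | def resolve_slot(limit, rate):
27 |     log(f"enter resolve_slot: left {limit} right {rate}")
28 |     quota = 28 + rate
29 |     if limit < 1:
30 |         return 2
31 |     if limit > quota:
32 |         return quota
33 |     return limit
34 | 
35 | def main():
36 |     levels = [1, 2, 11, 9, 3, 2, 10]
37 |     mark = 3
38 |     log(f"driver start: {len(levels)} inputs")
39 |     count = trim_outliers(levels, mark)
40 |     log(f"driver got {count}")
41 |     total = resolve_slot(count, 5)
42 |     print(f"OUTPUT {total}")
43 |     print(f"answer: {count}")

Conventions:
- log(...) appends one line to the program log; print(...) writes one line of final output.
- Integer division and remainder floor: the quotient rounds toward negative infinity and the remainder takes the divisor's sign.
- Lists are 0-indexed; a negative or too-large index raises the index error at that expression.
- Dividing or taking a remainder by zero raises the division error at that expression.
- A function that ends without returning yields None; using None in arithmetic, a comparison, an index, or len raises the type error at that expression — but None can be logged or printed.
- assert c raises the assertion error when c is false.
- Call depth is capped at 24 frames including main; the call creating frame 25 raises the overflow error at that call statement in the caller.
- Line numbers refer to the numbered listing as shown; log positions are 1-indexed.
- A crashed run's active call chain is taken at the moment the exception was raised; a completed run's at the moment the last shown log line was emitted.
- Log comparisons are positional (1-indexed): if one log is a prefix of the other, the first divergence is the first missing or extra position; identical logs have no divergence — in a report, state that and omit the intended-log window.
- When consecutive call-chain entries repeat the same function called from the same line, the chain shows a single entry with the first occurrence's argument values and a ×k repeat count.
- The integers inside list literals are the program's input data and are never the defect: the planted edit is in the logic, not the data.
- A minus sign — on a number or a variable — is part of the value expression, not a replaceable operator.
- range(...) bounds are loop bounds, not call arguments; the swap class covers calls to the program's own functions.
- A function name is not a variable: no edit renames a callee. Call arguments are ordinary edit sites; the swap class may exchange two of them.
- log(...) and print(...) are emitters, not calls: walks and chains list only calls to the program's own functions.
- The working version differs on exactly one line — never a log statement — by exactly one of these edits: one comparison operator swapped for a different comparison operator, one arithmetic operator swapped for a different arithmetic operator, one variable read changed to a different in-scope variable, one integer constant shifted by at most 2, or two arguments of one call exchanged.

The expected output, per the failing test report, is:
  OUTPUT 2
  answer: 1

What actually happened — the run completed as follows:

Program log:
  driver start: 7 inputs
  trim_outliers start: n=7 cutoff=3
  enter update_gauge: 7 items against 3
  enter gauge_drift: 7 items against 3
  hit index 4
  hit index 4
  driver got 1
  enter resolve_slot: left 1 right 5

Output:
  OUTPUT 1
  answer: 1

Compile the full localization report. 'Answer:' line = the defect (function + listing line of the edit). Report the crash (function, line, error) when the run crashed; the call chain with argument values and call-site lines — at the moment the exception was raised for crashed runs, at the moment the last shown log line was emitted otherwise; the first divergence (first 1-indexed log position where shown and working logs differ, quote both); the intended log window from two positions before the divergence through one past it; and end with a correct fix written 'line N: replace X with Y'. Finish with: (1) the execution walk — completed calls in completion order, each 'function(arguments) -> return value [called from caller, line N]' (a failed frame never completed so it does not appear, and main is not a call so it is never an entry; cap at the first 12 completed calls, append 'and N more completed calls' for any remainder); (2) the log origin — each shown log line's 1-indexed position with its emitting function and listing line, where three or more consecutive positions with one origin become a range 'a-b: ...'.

Answer: the defect is in resolve_slot at line 29.
Key observation: The two runs log identically and part ways only at the printed values.
Call chain: main -> resolve_slot(1, 5) (called at line 41).
First divergence: there is none — every log position agrees.
Execution walk:
  gauge_drift([1, 2, 11, 9, 3, 2, 10], 3) -> 4  [called from update_gauge, line 10]
  update_gauge([1, 2, 11, 9, 3, 2, 10], 3) -> 9  [called from trim_outliers, line 22]
  shape_report(9, 4) -> 1  [called from trim_outliers, line 24]
  trim_outliers([1, 2, 11, 9, 3, 2, 10], 3) -> 1  [called from main, line 39]
  resolve_slot(1, 5) -> 1  [called from main, line 41]
Log origin:
  1: emitted by main (line 38)
  2: emitted by trim_outliers (line 21)
  3: emitted by update_gauge (line 9)
  4: emitted by gauge_drift (line 2)
  5: emitted by gauge_drift (line 5)
  6: emitted by update_gauge (line 11)
  7: emitted by main (line 40)
  8: emitted by resolve_slot (line 27)
A correct fix: line 29: replace `1` with `2`.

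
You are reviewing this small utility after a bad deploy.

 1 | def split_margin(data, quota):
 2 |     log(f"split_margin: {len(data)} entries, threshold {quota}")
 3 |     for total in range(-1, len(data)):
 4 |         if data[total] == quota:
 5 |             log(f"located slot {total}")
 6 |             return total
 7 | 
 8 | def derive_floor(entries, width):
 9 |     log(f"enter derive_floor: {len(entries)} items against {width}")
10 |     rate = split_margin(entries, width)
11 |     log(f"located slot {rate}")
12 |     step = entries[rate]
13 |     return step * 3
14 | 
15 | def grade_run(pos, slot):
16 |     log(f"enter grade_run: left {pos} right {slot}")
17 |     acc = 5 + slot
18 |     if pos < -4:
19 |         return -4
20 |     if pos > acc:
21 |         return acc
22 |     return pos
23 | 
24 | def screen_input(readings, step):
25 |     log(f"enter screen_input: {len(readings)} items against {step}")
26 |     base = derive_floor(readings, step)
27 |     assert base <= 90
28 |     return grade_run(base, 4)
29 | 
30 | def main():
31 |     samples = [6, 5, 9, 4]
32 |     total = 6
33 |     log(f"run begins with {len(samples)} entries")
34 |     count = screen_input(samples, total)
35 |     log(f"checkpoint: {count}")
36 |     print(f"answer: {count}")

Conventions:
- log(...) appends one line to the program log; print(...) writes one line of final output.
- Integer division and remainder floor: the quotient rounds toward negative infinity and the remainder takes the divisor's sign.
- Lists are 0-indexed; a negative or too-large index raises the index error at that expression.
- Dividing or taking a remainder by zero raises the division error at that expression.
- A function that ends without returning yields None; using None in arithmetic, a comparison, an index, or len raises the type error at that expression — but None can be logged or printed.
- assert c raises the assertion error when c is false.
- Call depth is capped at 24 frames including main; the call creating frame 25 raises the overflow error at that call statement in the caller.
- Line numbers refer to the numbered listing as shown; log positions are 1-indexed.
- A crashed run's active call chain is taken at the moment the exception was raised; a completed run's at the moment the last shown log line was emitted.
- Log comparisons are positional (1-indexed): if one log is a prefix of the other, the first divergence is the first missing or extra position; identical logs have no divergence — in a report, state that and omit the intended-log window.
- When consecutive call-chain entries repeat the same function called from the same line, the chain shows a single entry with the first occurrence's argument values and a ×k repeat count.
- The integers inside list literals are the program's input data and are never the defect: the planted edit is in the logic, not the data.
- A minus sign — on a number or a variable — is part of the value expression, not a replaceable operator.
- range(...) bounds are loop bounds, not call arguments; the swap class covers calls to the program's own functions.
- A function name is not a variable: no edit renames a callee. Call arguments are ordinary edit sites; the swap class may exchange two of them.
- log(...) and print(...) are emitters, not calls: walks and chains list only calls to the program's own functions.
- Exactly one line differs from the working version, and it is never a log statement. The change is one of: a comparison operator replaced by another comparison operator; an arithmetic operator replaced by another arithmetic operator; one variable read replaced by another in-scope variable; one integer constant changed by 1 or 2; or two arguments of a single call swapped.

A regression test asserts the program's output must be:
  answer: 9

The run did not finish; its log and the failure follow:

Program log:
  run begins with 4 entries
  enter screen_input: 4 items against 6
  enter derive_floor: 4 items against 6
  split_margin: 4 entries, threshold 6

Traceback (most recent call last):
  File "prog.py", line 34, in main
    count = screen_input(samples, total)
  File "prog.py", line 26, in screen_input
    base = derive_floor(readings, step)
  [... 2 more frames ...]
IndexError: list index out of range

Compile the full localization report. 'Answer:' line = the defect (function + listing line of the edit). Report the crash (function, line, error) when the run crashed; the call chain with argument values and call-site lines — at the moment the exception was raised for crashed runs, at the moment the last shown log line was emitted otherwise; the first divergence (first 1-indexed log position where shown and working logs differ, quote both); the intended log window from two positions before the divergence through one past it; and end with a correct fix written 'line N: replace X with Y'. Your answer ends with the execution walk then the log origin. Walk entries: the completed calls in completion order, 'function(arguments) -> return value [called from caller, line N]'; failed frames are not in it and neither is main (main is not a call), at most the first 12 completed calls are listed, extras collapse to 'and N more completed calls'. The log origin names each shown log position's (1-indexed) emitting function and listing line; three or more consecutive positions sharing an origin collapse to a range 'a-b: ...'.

Answer: the defect is in split_margin at line 3.
The tell: The log ends early — 4 lines, where the working version next logs 'located slot 0'.
Crash: split_margin, line 4, IndexError.
Call chain: main -> screen_input([6, 5, 9, 4], 6) (called at line 34) -> derive_floor([6, 5, 9, 4], 6) (called at line 26) -> split_margin([6, 5, 9, 4], 6) (called at line 10).
First divergence: position 5 — the faulty run's log ends after 4 lines; the working version continues with 'located slot 0'.
Intended log window:
  3: enter derive_floor: 4 items against 6
  4: split_margin: 4 entries, threshold 6
  5: located slot 0
  6: located slot 0
Execution walk:
  (no call completed)
Origin of each log line:
  1: logged in main at line 33
  2: logged in screen_input at line 25
  3: logged in derive_floor at line 9
  4: logged in split_margin at line 2
A correct fix: line 3: replace `-1` with `0`.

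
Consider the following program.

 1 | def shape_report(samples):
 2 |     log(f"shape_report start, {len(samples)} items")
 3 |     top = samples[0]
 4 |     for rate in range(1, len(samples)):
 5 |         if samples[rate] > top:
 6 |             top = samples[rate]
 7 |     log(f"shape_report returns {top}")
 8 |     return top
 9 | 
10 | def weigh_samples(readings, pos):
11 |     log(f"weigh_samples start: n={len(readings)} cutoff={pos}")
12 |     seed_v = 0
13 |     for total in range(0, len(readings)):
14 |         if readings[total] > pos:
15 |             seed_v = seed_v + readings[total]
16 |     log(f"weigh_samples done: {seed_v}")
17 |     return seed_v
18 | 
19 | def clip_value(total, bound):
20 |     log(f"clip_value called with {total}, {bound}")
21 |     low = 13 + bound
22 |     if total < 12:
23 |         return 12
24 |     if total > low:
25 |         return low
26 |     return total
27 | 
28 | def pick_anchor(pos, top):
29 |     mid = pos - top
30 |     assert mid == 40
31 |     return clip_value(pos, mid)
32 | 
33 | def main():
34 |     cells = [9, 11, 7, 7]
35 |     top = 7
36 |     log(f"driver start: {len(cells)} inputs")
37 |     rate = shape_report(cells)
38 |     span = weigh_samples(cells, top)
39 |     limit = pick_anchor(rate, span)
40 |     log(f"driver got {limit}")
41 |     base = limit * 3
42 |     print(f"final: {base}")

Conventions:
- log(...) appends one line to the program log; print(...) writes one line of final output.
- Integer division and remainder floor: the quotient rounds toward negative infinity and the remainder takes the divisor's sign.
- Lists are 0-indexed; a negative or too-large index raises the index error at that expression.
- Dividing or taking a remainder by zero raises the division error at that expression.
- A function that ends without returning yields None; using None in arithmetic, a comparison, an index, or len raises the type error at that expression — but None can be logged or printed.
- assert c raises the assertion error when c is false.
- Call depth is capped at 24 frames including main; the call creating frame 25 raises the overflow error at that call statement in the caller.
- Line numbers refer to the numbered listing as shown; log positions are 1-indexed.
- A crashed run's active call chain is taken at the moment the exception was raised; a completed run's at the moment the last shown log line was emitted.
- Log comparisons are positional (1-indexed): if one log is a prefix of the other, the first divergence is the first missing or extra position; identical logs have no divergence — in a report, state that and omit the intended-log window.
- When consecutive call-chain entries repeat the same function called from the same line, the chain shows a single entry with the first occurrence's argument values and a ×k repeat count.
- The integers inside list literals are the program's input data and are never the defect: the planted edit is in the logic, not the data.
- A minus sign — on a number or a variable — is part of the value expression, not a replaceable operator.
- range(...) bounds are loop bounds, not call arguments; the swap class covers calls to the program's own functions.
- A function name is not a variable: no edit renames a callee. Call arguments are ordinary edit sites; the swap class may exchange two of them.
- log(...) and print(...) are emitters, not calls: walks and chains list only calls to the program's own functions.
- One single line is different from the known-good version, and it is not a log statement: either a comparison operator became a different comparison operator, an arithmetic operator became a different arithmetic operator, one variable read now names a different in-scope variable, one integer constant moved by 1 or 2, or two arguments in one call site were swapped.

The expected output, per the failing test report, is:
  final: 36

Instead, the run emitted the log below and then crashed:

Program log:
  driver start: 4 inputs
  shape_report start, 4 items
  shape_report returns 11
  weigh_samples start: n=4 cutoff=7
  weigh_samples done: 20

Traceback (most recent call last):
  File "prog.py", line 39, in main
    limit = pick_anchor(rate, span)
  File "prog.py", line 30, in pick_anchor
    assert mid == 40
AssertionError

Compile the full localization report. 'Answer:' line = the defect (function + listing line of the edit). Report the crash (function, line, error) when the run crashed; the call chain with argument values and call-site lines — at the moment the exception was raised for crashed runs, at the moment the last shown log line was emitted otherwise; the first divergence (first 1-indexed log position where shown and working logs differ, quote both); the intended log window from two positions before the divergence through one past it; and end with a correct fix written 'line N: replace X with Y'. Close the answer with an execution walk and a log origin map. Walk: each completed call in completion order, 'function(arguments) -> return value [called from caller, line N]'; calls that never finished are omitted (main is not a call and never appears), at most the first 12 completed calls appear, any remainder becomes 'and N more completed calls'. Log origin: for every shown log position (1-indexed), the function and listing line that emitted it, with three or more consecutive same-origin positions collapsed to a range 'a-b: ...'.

Answer: the defect is in pick_anchor at line 30.
Key fact: After 5 matching log lines the faulty run goes silent, while the working version continues with 'clip_value called with 11, -9'.
Crash: pick_anchor, line 30, AssertionError.
Call chain: main -> pick_anchor(11, 20) (called at line 39).
First divergence: position 6; the shown log stops at 5 lines while the working version next logs 'clip_value called with 11, -9'.
Intended log window:
  4: weigh_samples start: n=4 cutoff=7
  5: weigh_samples done: 20
  6: clip_value called with 11, -9
  7: driver got 12
Execution walk:
  shape_report([9, 11, 7, 7]) -> 11  [called from main, line 37]
  weigh_samples([9, 11, 7, 7], 7) -> 20  [called from main, line 38]
Log origins:
  1: emitted by main (line 36)
  2: emitted by shape_report (line 2)
  3: emitted by shape_report (line 7)
  4: emitted by weigh_samples (line 11)
  5: emitted by weigh_samples (line 16)
A correct fix: line 30: replace `==` with `<=`.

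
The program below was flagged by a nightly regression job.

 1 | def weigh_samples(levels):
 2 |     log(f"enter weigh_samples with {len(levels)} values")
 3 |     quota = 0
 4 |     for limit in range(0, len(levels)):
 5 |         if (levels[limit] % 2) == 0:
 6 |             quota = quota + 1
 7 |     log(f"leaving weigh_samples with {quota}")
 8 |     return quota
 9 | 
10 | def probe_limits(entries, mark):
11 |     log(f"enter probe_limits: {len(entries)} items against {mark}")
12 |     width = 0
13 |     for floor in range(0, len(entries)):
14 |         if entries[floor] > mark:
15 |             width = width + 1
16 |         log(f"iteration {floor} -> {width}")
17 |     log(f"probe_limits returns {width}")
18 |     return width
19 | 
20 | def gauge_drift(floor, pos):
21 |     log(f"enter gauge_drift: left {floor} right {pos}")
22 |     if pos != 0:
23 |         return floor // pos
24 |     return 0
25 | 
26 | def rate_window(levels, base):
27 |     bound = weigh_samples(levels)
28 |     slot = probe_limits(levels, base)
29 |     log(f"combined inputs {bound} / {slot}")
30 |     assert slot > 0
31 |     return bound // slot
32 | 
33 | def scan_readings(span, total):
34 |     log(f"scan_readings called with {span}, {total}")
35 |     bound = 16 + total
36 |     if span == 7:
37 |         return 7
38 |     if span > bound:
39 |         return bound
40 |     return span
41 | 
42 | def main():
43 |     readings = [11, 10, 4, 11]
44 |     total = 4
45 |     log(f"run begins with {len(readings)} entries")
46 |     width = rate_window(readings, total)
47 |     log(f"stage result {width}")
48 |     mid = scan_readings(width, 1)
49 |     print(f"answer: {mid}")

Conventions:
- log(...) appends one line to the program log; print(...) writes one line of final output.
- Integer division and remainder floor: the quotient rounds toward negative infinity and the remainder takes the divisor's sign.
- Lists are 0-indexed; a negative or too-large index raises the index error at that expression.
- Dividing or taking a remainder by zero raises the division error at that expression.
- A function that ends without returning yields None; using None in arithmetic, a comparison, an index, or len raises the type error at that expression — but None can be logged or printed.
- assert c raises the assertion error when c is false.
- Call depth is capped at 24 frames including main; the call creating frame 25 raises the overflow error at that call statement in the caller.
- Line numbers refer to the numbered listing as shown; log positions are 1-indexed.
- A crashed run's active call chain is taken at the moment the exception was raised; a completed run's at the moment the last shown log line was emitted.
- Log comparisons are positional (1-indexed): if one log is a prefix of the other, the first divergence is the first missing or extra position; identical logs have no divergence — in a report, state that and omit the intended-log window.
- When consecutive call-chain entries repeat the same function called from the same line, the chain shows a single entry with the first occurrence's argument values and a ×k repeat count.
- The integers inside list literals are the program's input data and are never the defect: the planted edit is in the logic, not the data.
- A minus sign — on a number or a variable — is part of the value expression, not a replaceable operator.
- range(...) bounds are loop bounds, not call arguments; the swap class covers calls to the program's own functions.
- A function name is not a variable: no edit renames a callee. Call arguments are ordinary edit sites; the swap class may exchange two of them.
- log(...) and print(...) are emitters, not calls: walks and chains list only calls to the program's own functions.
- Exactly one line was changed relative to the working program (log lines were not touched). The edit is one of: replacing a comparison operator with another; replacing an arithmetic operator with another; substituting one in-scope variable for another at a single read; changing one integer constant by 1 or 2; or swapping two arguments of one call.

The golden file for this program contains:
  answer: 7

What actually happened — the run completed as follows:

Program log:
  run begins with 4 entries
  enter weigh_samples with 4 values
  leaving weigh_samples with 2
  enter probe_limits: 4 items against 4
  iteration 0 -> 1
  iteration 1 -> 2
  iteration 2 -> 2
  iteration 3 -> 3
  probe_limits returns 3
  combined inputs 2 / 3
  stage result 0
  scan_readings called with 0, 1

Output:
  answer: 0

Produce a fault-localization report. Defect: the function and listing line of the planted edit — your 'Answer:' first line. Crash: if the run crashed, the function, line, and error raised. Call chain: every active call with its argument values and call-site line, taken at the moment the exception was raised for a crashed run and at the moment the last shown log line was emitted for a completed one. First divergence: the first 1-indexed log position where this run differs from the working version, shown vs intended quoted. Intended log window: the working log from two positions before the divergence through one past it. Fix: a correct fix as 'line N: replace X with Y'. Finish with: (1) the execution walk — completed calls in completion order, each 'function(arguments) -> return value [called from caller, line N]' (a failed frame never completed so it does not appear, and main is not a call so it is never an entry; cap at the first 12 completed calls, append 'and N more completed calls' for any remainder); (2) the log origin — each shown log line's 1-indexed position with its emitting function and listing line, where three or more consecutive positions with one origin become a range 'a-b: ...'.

Answer: the defect is in scan_readings at line 36.
Core observation: The two runs log identically and part ways only at the printed values.
Call chain: main -> scan_readings(0, 1) (called at line 48).
First divergence: none (the log streams are identical).
Execution walk:
  weigh_samples([11, 10, 4, 11]) -> 2  [called from rate_window, line 27]
  probe_limits([11, 10, 4, 11], 4) -> 3  [called from rate_window, line 28]
  rate_window([11, 10, 4, 11], 4) -> 0  [called from main, line 46]
  scan_readings(0, 1) -> 0  [called from main, line 48]
Origin of each log line:
  1: logged in main at line 45
  2: logged in weigh_samples at line 2
  3: logged in weigh_samples at line 7
  4: logged in probe_limits at line 11
  5-8: logged in probe_limits at line 16
  9: logged in probe_limits at line 17
  10: logged in rate_window at line 29
  11: logged in main at line 47
  12: logged in scan_readings at line 34
A correct fix: line 36: replace `==` with `<`.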